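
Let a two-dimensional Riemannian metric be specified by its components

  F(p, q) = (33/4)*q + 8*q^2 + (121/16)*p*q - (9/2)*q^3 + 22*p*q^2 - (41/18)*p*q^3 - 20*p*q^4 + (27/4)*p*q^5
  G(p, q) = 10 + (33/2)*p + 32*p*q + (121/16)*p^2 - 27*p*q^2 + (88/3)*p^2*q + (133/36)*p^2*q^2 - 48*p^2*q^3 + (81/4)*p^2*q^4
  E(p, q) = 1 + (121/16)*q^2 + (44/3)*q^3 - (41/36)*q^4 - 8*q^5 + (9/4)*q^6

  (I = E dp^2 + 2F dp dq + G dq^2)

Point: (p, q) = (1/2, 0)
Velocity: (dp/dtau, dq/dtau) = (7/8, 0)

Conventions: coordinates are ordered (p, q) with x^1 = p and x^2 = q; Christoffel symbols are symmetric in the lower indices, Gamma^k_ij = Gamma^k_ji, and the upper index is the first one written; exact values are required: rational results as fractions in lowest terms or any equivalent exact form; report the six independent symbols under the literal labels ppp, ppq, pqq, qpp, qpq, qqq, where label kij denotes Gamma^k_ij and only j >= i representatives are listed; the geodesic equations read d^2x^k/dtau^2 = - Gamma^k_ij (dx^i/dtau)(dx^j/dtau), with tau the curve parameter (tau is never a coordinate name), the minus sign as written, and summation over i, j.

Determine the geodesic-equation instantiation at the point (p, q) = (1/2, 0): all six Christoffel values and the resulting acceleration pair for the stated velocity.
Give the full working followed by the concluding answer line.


E = 1, F = 0, G = 1289/64 at the point
E_p = 0, E_q = 0, F_p = 0, F_q = 385/32, G_p = 385/16, G_q = 70/3
EG - F^2 = 1289/64;  g^inv = (64/1289) * [[1289/64, 0], [0, 1]]
first-kind symbols [ij,l] = (1/2)(d_i g_jl + d_j g_il - d_l g_ij): [pp,p] = E_p/2 = 0, [pp,q] = F_p - E_q/2 = 0, [pq,p] = E_q/2 = 0, [pq,q] = G_p/2 = 385/32, [qq,p] = F_q - G_p/2 = 0, [qq,q] = G_q/2 = 35/3
Gamma^p_ij = (G*[ij,p] - F*[ij,q])/(EG - F^2), Gamma^q_ij = (E*[ij,q] - F*[ij,p])/(EG - F^2)
Gamma_ppp = 0, Gamma_ppq = 0, Gamma_pqq = 0, Gamma_qpp = 0, Gamma_qpq = 770/1289, Gamma_qqq = 2240/3867
d^2p/dtau^2 = -(Gamma_ppp*(7/8)^2 + 2*Gamma_ppq*(7/8)*(0) + Gamma_pqq*(0)^2) = 0
d^2q/dtau^2 = -(Gamma_qpp*(7/8)^2 + 2*Gamma_qpq*(7/8)*(0) + Gamma_qqq*(0)^2) = 0

Answer: Gamma_ppp = 0, Gamma_ppq = 0, Gamma_pqq = 0, Gamma_qpp = 0, Gamma_qpq = 770/1289, Gamma_qqq = 2240/3867; accelerations (d^2p/dtau^2, d^2q/dtau^2) = (0, 0)


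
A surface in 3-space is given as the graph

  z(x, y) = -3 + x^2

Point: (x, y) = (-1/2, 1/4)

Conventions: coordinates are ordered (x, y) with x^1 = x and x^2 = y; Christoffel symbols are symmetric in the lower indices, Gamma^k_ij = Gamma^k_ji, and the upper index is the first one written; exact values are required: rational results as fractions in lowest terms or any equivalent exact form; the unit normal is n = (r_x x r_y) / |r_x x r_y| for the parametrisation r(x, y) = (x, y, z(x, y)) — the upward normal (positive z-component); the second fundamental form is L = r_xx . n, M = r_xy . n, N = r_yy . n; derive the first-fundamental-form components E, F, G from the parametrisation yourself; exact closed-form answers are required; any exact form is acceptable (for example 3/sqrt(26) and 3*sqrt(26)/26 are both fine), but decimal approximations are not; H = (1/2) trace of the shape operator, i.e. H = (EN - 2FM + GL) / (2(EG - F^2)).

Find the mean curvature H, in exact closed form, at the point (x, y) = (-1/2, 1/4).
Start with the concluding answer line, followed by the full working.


Answer: H = sqrt(2)/4

z_x = -1, z_y = 0, z_xx = 2, z_xy = 0, z_yy = 0
E = 2, F = 0, G = 1; answer radicand W^2 = 2
unnormalised second-form numerators: l = 2, m = 0, n = 0; L = l/sqrt(2), and similarly M = m/sqrt(W^2), N = n/sqrt(W^2)
H = (E*n - 2*F*m + G*l) / (2*(EG - F^2)*sqrt(W^2)); E*n - 2*F*m + G*l = 2, EG - F^2 = 2, so H = (1/2)/sqrt(2)


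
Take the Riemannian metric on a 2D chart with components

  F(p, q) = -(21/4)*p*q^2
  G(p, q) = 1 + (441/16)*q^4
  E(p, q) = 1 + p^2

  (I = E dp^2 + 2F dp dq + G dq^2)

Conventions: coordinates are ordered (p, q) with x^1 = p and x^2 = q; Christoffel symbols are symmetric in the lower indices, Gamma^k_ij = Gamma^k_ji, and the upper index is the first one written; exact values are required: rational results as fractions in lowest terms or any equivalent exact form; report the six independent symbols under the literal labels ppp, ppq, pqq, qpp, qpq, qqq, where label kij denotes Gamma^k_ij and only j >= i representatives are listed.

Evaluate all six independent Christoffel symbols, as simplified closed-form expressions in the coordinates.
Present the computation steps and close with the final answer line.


E = 1 + p^2; F = -(21/4)*p*q^2; G = 1 + (441/16)*q^4
Gamma^k_ij = (1/2) g^{kl} (d_i g_jl + d_j g_il - d_l g_ij), with g^inv = (1/(EG-F^2)) [[G, -F], [-F, E]]
first partials: E_p = 2*p, E_q = 0, F_p = -(21/4)*q^2, F_q = -(21/2)*p*q, G_p = 0, G_q = (441/4)*q^3
D = EG - F^2 = 1 + p^2 + (441/16)*q^4
expanded: Gamma^p_pp = (G E_p - 2F F_p + F E_q)/(2D), Gamma^p_pq = (G E_q - F G_p)/(2D), Gamma^p_qq = (2G F_q - G G_p - F G_q)/(2D), Gamma^q_pp = (2E F_p - E E_q - F E_p)/(2D), Gamma^q_pq = (E G_p - F E_q)/(2D), Gamma^q_qq = (E G_q - 2F F_q + F G_p)/(2D); substitute and cancel common factors

Answer: Gamma_ppp = 16*p/(16*p^2 + 441*q^4 + 16), Gamma_ppq = 0, Gamma_pqq = -168*p*q/(16*p^2 + 441*q^4 + 16), Gamma_qpp = -84*q^2/(16*p^2 + 441*q^4 + 16), Gamma_qpq = 0, Gamma_qqq = 882*q^3/(16*p^2 + 441*q^4 + 16)


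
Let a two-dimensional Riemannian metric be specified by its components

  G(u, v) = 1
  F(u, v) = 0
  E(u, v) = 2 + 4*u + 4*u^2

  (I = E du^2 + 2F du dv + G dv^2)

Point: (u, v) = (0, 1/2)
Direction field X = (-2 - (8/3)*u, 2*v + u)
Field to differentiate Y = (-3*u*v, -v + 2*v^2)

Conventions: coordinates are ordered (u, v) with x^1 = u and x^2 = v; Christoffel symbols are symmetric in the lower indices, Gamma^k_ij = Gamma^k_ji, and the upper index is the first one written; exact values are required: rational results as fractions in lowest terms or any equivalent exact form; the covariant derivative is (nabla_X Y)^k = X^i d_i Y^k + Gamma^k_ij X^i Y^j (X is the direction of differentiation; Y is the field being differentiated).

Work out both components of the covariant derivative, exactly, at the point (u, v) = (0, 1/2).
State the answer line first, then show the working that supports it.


Answer: (nabla_X Y)^u = 3, (nabla_X Y)^v = 1

E = 2, F = 0, G = 1 at the point
E_u = 4, E_v = 0, F_u = 0, F_v = 0, G_u = 0, G_v = 0
EG - F^2 = 2;  g^inv = (1/2) * [[1, 0], [0, 2]]
first-kind symbols [ij,l] = (1/2)(d_i g_jl + d_j g_il - d_l g_ij): [uu,u] = E_u/2 = 2, [uu,v] = F_u - E_v/2 = 0, [uv,u] = E_v/2 = 0, [uv,v] = G_u/2 = 0, [vv,u] = F_v - G_u/2 = 0, [vv,v] = G_v/2 = 0
Gamma^u_ij = (G*[ij,u] - F*[ij,v])/(EG - F^2), Gamma^v_ij = (E*[ij,v] - F*[ij,u])/(EG - F^2)
Gamma_uuu = 1, Gamma_uuv = 0, Gamma_uvv = 0, Gamma_vuu = 0, Gamma_vuv = 0, Gamma_vvv = 0
X = (-2, 1), Y = (0, 0) at the point


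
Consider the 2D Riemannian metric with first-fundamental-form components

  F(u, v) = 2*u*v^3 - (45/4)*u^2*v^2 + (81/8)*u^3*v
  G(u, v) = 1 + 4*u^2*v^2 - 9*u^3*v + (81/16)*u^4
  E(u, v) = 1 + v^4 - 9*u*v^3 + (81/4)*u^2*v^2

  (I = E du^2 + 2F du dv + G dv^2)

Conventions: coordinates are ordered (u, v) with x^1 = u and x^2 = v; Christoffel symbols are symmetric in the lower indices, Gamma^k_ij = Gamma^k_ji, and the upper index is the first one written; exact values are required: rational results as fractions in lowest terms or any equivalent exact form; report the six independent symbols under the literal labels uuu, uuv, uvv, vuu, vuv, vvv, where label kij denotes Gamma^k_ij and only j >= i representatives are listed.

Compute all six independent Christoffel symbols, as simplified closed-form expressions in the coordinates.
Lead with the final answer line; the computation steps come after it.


Answer: Gamma_uuu = (324*u*v^2 - 72*v^3)/(81*u^4 - 144*u^3*v + 388*u^2*v^2 - 144*u*v^3 + 16*v^4 + 16), Gamma_uuv = (324*u^2*v - 216*u*v^2 + 32*v^3)/(81*u^4 - 144*u^3*v + 388*u^2*v^2 - 144*u*v^3 + 16*v^4 + 16), Gamma_uvv = (-144*u^2*v + 32*u*v^2)/(81*u^4 - 144*u^3*v + 388*u^2*v^2 - 144*u*v^3 + 16*v^4 + 16), Gamma_vuu = (162*u^2*v - 144*u*v^2)/(81*u^4 - 144*u^3*v + 388*u^2*v^2 - 144*u*v^3 + 16*v^4 + 16), Gamma_vuv = (162*u^3 - 216*u^2*v + 64*u*v^2)/(81*u^4 - 144*u^3*v + 388*u^2*v^2 - 144*u*v^3 + 16*v^4 + 16), Gamma_vvv = (-72*u^3 + 64*u^2*v)/(81*u^4 - 144*u^3*v + 388*u^2*v^2 - 144*u*v^3 + 16*v^4 + 16)

E = 1 + v^4 - 9*u*v^3 + (81/4)*u^2*v^2; F = 2*u*v^3 - (45/4)*u^2*v^2 + (81/8)*u^3*v; G = 1 + 4*u^2*v^2 - 9*u^3*v + (81/16)*u^4
Gamma^k_ij = (1/2) g^{kl} (d_i g_jl + d_j g_il - d_l g_ij), with g^inv = (1/(EG-F^2)) [[G, -F], [-F, E]]
first partials: E_u = -9*v^3 + (81/2)*u*v^2, E_v = 4*v^3 - 27*u*v^2 + (81/2)*u^2*v, F_u = 2*v^3 - (45/2)*u*v^2 + (243/8)*u^2*v, F_v = 6*u*v^2 - (45/2)*u^2*v + (81/8)*u^3, G_u = 8*u*v^2 - 27*u^2*v + (81/4)*u^3, G_v = 8*u^2*v - 9*u^3
D = EG - F^2 = 1 + v^4 - 9*u*v^3 + (97/4)*u^2*v^2 - 9*u^3*v + (81/16)*u^4
expanded: Gamma^u_uu = (G E_u - 2F F_u + F E_v)/(2D), Gamma^u_uv = (G E_v - F G_u)/(2D), Gamma^u_vv = (2G F_v - G G_u - F G_v)/(2D), Gamma^v_uu = (2E F_u - E E_v - F E_u)/(2D), Gamma^v_uv = (E G_u - F E_v)/(2D), Gamma^v_vv = (E G_v - 2F F_v + F G_u)/(2D); substitute and cancel common factors


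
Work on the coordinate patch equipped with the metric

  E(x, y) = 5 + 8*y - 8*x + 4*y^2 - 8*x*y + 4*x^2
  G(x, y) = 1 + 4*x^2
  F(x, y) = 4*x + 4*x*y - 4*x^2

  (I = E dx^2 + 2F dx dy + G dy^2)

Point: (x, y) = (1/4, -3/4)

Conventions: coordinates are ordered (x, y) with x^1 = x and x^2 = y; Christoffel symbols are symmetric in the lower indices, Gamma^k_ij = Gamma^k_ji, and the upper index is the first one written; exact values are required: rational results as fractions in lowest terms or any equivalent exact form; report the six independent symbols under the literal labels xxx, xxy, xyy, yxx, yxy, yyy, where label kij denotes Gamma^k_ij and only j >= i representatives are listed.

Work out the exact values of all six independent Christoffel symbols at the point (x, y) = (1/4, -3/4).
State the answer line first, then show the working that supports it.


Answer: Gamma_xxx = 0, Gamma_xxy = 0, Gamma_xyy = 0, Gamma_yxx = -4/5, Gamma_yxy = 4/5, Gamma_yyy = 0

E = 1, F = 0, G = 5/4 at the point
E_x = 0, E_y = 0, F_x = -1, F_y = 1, G_x = 2, G_y = 0
EG - F^2 = 5/4;  g^inv = (4/5) * [[5/4, 0], [0, 1]]
first-kind symbols [ij,l] = (1/2)(d_i g_jl + d_j g_il - d_l g_ij): [xx,x] = E_x/2 = 0, [xx,y] = F_x - E_y/2 = -1, [xy,x] = E_y/2 = 0, [xy,y] = G_x/2 = 1, [yy,x] = F_y - G_x/2 = 0, [yy,y] = G_y/2 = 0
Gamma^x_ij = (G*[ij,x] - F*[ij,y])/(EG - F^2), Gamma^y_ij = (E*[ij,y] - F*[ij,x])/(EG - F^2)


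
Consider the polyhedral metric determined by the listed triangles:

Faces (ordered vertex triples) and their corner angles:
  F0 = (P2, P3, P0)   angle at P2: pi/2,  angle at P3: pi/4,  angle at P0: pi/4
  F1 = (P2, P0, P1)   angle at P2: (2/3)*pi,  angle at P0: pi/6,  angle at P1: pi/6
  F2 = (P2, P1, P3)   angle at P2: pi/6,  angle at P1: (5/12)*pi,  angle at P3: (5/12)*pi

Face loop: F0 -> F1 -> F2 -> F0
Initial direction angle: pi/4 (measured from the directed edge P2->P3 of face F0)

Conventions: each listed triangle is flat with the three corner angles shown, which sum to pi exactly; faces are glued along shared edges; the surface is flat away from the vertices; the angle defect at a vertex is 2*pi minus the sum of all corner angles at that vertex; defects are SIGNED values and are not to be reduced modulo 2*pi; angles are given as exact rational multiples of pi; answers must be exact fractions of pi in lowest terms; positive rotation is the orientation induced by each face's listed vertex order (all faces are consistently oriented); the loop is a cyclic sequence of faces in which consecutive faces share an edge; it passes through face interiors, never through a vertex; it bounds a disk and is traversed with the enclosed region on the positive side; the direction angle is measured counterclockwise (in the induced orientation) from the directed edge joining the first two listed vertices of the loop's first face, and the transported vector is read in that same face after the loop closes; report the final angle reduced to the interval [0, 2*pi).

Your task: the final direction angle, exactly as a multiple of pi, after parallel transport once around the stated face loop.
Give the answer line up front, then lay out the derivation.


Answer: final direction angle = (11/12)*pi

enclosed vertex P2: corner angles sum to (4/3)*pi, defect = 2*pi - (4/3)*pi = (2/3)*pi
adding the enclosed defects to the starting angle (mod 2*pi, induced orientation) gives the holonomy
final angle = pi/4 + (2/3)*pi = (11/12)*pi (mod 2*pi)


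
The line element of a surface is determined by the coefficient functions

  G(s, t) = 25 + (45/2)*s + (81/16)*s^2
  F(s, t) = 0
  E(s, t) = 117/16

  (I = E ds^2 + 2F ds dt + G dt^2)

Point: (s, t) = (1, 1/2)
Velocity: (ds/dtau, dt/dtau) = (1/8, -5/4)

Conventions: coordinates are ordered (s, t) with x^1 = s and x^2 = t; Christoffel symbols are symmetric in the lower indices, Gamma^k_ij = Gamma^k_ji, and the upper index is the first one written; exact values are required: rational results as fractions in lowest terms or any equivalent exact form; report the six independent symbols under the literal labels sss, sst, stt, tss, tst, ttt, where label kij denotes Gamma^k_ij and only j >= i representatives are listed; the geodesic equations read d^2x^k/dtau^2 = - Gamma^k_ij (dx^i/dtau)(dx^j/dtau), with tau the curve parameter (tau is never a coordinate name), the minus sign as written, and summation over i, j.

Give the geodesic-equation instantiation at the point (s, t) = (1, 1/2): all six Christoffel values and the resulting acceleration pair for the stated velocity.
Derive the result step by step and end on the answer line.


E = 117/16, F = 0, G = 841/16 at the point
E_s = 0, E_t = 0, F_s = 0, F_t = 0, G_s = 261/8, G_t = 0
EG - F^2 = 98397/256;  g^inv = (256/98397) * [[841/16, 0], [0, 117/16]]
first-kind symbols [ij,l] = (1/2)(d_i g_jl + d_j g_il - d_l g_ij): [ss,s] = E_s/2 = 0, [ss,t] = F_s - E_t/2 = 0, [st,s] = E_t/2 = 0, [st,t] = G_s/2 = 261/16, [tt,s] = F_t - G_s/2 = -261/16, [tt,t] = G_t/2 = 0
Gamma^s_ij = (G*[ij,s] - F*[ij,t])/(EG - F^2), Gamma^t_ij = (E*[ij,t] - F*[ij,s])/(EG - F^2)
Gamma_sss = 0, Gamma_sst = 0, Gamma_stt = -29/13, Gamma_tss = 0, Gamma_tst = 9/29, Gamma_ttt = 0
d^2s/dtau^2 = -(Gamma_sss*(1/8)^2 + 2*Gamma_sst*(1/8)*(-5/4) + Gamma_stt*(-5/4)^2) = 725/208
d^2t/dtau^2 = -(Gamma_tss*(1/8)^2 + 2*Gamma_tst*(1/8)*(-5/4) + Gamma_ttt*(-5/4)^2) = 45/464

Answer: Gamma_sss = 0, Gamma_sst = 0, Gamma_stt = -29/13, Gamma_tss = 0, Gamma_tst = 9/29, Gamma_ttt = 0; accelerations (d^2s/dtau^2, d^2t/dtau^2) = (725/208, 45/464)


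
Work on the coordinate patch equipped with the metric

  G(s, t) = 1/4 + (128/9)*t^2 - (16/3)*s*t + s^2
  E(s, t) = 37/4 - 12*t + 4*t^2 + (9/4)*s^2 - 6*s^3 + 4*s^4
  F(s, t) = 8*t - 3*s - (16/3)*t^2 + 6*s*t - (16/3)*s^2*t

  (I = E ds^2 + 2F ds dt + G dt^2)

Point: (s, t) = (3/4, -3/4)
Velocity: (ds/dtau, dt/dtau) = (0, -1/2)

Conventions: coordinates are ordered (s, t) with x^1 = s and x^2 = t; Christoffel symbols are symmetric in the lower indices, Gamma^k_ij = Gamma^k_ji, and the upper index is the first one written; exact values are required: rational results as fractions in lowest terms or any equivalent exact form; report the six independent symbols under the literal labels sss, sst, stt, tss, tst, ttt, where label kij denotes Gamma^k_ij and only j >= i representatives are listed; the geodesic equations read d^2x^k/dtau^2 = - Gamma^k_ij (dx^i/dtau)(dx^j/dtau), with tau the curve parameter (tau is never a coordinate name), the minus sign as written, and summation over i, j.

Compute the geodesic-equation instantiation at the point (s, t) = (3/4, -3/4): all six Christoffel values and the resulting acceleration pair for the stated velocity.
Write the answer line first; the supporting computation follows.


Answer: Gamma_sss = 220/211, Gamma_sst = -514/633, Gamma_stt = 373/1899, Gamma_tss = 3280/1899, Gamma_tst = -3520/5697, Gamma_ttt = -14810/17091; accelerations (d^2s/dtau^2, d^2t/dtau^2) = (-373/7596, 7405/34182)

E = 41/2, F = -99/8, G = 189/16 at the point
E_s = 0, E_t = -18, F_s = -3/2, F_t = 35/2, G_s = 11/2, G_t = -76/3
EG - F^2 = 5697/64;  g^inv = (64/5697) * [[189/16, 99/8], [99/8, 41/2]]
first-kind symbols [ij,l] = (1/2)(d_i g_jl + d_j g_il - d_l g_ij): [ss,s] = E_s/2 = 0, [ss,t] = F_s - E_t/2 = 15/2, [st,s] = E_t/2 = -9, [st,t] = G_s/2 = 11/4, [tt,s] = F_t - G_s/2 = 59/4, [tt,t] = G_t/2 = -38/3
Gamma^s_ij = (G*[ij,s] - F*[ij,t])/(EG - F^2), Gamma^t_ij = (E*[ij,t] - F*[ij,s])/(EG - F^2)
Gamma_sss = 220/211, Gamma_sst = -514/633, Gamma_stt = 373/1899, Gamma_tss = 3280/1899, Gamma_tst = -3520/5697, Gamma_ttt = -14810/17091
d^2s/dtau^2 = -(Gamma_sss*(0)^2 + 2*Gamma_sst*(0)*(-1/2) + Gamma_stt*(-1/2)^2) = -373/7596
d^2t/dtau^2 = -(Gamma_tss*(0)^2 + 2*Gamma_tst*(0)*(-1/2) + Gamma_ttt*(-1/2)^2) = 7405/34182


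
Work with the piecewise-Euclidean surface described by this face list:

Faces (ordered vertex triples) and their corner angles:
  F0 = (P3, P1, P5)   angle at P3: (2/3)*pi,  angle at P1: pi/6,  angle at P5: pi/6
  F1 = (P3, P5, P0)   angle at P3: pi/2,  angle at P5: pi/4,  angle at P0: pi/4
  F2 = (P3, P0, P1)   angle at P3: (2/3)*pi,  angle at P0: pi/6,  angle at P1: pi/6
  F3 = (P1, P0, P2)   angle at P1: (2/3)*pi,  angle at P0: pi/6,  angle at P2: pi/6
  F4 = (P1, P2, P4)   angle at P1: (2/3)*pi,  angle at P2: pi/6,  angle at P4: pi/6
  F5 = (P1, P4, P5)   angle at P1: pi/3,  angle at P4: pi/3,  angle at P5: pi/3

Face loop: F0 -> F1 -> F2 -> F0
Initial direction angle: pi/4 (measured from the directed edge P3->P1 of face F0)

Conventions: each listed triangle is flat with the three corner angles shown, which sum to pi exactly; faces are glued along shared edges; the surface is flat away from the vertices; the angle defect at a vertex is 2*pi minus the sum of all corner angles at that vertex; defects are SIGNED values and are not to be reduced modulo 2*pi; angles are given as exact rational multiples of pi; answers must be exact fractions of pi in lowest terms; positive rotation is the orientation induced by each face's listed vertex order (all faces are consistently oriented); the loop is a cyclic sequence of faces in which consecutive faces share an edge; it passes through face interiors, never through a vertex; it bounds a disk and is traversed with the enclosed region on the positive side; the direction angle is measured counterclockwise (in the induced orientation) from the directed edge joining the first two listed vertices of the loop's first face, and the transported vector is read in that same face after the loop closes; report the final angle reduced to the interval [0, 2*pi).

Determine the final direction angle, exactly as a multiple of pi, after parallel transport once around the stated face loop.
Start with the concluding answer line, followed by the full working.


Answer: final direction angle = (5/12)*pi

enclosed vertex P3: corner angles sum to (11/6)*pi, defect = 2*pi - (11/6)*pi = pi/6
by Gauss-Bonnet the loop rotates the vector by the enclosed defect sum (positive orientation, mod 2*pi)
final angle = pi/4 + pi/6 = (5/12)*pi (mod 2*pi)


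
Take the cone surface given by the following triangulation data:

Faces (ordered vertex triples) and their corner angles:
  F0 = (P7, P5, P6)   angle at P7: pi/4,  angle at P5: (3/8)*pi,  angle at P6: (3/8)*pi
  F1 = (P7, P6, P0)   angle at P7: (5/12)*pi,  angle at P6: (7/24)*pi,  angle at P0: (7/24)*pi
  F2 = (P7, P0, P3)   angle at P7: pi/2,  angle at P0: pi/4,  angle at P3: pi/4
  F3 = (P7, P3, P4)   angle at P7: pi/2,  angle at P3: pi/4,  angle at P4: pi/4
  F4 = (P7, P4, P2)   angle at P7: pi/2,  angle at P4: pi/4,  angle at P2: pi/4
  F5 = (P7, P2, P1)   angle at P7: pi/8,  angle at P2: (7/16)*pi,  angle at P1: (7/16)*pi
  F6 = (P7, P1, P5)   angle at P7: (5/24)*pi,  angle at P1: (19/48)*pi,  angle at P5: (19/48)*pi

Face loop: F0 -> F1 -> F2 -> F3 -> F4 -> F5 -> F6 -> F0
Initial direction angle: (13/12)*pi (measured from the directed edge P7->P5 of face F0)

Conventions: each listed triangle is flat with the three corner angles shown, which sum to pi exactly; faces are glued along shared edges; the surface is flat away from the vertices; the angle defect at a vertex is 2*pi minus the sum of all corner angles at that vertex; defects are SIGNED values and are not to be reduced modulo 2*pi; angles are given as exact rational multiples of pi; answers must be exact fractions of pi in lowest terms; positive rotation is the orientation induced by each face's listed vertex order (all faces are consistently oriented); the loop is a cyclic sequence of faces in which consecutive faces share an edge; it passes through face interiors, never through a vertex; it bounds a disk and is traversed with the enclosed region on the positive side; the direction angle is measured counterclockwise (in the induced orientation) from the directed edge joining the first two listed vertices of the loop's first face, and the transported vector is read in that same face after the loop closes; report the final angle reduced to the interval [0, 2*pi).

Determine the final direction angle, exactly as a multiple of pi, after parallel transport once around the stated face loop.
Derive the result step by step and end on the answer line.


enclosed vertex P7: corner angles sum to (5/2)*pi, defect = 2*pi - (5/2)*pi = -pi/2
holonomy = initial angle + sum of enclosed defects (mod 2*pi), positive in the induced orientation
final angle = (13/12)*pi - pi/2 = (7/12)*pi (mod 2*pi)

Answer: final direction angle = (7/12)*pi


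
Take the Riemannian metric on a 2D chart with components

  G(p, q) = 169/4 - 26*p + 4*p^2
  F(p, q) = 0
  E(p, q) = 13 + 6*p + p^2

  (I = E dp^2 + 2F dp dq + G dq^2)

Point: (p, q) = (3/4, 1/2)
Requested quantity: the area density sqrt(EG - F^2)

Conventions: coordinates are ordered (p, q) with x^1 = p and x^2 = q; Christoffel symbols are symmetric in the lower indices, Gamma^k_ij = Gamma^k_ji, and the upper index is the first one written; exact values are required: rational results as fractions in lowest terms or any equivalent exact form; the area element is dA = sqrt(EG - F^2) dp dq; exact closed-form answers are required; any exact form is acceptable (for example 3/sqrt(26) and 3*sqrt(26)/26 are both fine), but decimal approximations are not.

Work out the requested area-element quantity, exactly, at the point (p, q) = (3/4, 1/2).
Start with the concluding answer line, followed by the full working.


Answer: sqrt(EG - F^2) = 85/4

E = 289/16, F = 0, G = 25; EG - F^2 = 7225/16


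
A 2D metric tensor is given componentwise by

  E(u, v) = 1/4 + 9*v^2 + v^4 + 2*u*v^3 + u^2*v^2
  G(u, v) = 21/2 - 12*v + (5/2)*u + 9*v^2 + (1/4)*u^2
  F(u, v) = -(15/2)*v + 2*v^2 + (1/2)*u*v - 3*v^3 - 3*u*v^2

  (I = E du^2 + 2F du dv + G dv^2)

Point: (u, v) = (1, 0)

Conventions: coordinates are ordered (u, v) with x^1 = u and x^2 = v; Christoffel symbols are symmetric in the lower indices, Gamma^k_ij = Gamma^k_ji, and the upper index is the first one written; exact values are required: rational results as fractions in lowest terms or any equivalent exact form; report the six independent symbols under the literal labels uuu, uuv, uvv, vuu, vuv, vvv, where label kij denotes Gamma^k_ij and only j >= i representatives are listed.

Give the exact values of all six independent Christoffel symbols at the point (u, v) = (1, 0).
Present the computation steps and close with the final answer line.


E = 1/4, F = 0, G = 53/4 at the point
E_u = 0, E_v = 0, F_u = 0, F_v = -7, G_u = 3, G_v = -12
EG - F^2 = 53/16;  g^inv = (16/53) * [[53/4, 0], [0, 1/4]]
first-kind symbols [ij,l] = (1/2)(d_i g_jl + d_j g_il - d_l g_ij): [uu,u] = E_u/2 = 0, [uu,v] = F_u - E_v/2 = 0, [uv,u] = E_v/2 = 0, [uv,v] = G_u/2 = 3/2, [vv,u] = F_v - G_u/2 = -17/2, [vv,v] = G_v/2 = -6
Gamma^u_ij = (G*[ij,u] - F*[ij,v])/(EG - F^2), Gamma^v_ij = (E*[ij,v] - F*[ij,u])/(EG - F^2)

Answer: Gamma_uuu = 0, Gamma_uuv = 0, Gamma_uvv = -34, Gamma_vuu = 0, Gamma_vuv = 6/53, Gamma_vvv = -24/53


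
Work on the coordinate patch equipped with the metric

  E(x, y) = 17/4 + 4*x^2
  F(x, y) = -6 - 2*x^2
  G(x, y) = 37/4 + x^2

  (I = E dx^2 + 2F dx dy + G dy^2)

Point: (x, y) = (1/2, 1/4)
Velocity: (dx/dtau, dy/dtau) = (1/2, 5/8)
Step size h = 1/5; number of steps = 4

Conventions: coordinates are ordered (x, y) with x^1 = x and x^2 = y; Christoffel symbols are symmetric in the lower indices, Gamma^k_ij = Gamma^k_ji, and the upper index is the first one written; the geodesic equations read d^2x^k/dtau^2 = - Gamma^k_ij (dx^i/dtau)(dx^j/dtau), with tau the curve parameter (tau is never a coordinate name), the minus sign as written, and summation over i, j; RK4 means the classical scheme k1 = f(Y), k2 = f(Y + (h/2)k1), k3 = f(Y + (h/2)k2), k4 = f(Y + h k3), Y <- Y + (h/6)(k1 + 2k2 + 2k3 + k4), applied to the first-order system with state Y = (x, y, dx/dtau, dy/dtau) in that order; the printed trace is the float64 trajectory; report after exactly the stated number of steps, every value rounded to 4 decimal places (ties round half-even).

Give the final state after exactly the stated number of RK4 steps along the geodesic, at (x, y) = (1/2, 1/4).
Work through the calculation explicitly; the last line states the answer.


f(Y) = (dx/dtau, dy/dtau, -Gamma^x_ij Y'^i Y'^j, -Gamma^y_ij Y'^i Y'^j) with the Gammas evaluated at the stage position; h = 0.200000; intermediate values shown to 6 dp
step 0: x = 0.5000, y = 0.2500, dx/dtau = 0.5000, dy/dtau = 0.6250
step 1:
  k1: at (x, y) = (0.500000, 0.250000), (dx/dtau, dy/dtau) = (0.500000, 0.625000); Gamma_xxx = 0.786885, Gamma_xxy = 0.426230, Gamma_xyy = -0.622951, Gamma_yxx = 0.327869, Gamma_yxy = 0.344262, Gamma_yyy = -0.426230; k1 = (0.500000, 0.625000, -0.219775, -0.130635)
  k2: at (x, y) = (0.550000, 0.312500), (dx/dtau, dy/dtau) = (0.478023, 0.611936); Gamma_xxx = 0.760144, Gamma_xxy = 0.425848, Gamma_xyy = -0.615884, Gamma_yxx = 0.295289, Gamma_yxy = 0.352026, Gamma_yyy = -0.425848; k2 = (0.478023, 0.611936, -0.192207, -0.113958)
  k3: at (x, y) = (0.547802, 0.311194), (dx/dtau, dy/dtau) = (0.480779, 0.613604); Gamma_xxx = 0.761441, Gamma_xxy = 0.425914, Gamma_xyy = -0.616275, Gamma_yxx = 0.296797, Gamma_yxy = 0.351715, Gamma_yyy = -0.425914; k3 = (0.480779, 0.613604, -0.195269, -0.115761)
  k4: at (x, y) = (0.596156, 0.372721), (dx/dtau, dy/dtau) = (0.460946, 0.601848); Gamma_xxx = 0.730954, Gamma_xxy = 0.423659, Gamma_xyy = -0.606397, Gamma_yxx = 0.262421, Gamma_yxy = 0.358053, Gamma_yyy = -0.423659; k4 = (0.460946, 0.601848, -0.170719, -0.100961)
  Y <- Y + (h/6)(k1 + 2k2 + 2k3 + k4): x = 0.5960, y = 0.3726, dx/dtau = 0.4612, dy/dtau = 0.6020
step 2:
  k1: at (x, y) = (0.595952, 0.372598), (dx/dtau, dy/dtau) = (0.461152, 0.601966); Gamma_xxx = 0.731090, Gamma_xxy = 0.423671, Gamma_xyy = -0.606444, Gamma_yxx = 0.262571, Gamma_yxy = 0.358028, Gamma_yyy = -0.423671; k1 = (0.461152, 0.601966, -0.170942, -0.101092)
  k2: at (x, y) = (0.642067, 0.432794), (dx/dtau, dy/dtau) = (0.444058, 0.591856); Gamma_xxx = 0.699178, Gamma_xxy = 0.420363, Gamma_xyy = -0.595158, Gamma_yxx = 0.228029, Gamma_yxy = 0.363356, Gamma_yyy = -0.420363; k2 = (0.444058, 0.591856, -0.150347, -0.088707)
  k3: at (x, y) = (0.640357, 0.431783), (dx/dtau, dy/dtau) = (0.446117, 0.593095); Gamma_xxx = 0.700396, Gamma_xxy = 0.420500, Gamma_xyy = -0.595599, Gamma_yxx = 0.229331, Gamma_yxy = 0.363167, Gamma_yyy = -0.420500; k3 = (0.446117, 0.593095, -0.152404, -0.089907)
  k4: at (x, y) = (0.685175, 0.491217), (dx/dtau, dy/dtau) = (0.430671, 0.583984); Gamma_xxx = 0.667844, Gamma_xxy = 0.416657, Gamma_xyy = -0.583618, Gamma_yxx = 0.194807, Gamma_yxy = 0.367956, Gamma_yyy = -0.416657; k4 = (0.430671, 0.583984, -0.134417, -0.079122)
  Y <- Y + (h/6)(k1 + 2k2 + 2k3 + k4): x = 0.6850, y = 0.4911, dx/dtau = 0.4308, dy/dtau = 0.5841
step 3:
  k1: at (x, y) = (0.685024, 0.491126), (dx/dtau, dy/dtau) = (0.430790, 0.584051); Gamma_xxx = 0.667955, Gamma_xxy = 0.416671, Gamma_xyy = -0.583660, Gamma_yxx = 0.194925, Gamma_yxy = 0.367940, Gamma_yyy = -0.416671; k1 = (0.430790, 0.584051, -0.134535, -0.079191)
  k2: at (x, y) = (0.728103, 0.549531), (dx/dtau, dy/dtau) = (0.417336, 0.576132); Gamma_xxx = 0.635881, Gamma_xxy = 0.412657, Gamma_xyy = -0.571628, Gamma_yxx = 0.161253, Gamma_yxy = 0.372344, Gamma_yyy = -0.412657; k2 = (0.417336, 0.576132, -0.119451, -0.070166)
  k3: at (x, y) = (0.726758, 0.548739), (dx/dtau, dy/dtau) = (0.418845, 0.577034); Gamma_xxx = 0.636889, Gamma_xxy = 0.412785, Gamma_xyy = -0.572008, Gamma_yxx = 0.162309, Gamma_yxy = 0.372208, Gamma_yyy = -0.412785; k3 = (0.418845, 0.577034, -0.120800, -0.070946)
  k4: at (x, y) = (0.768793, 0.606533), (dx/dtau, dy/dtau) = (0.406630, 0.569862); Gamma_xxx = 0.605327, Gamma_xxy = 0.408761, Gamma_xyy = -0.560093, Gamma_yxx = 0.129289, Gamma_yxy = 0.376439, Gamma_yyy = -0.408761; k4 = (0.406630, 0.569862, -0.107642, -0.063094)
  Y <- Y + (h/6)(k1 + 2k2 + 2k3 + k4): x = 0.7687, y = 0.6065, dx/dtau = 0.4067, dy/dtau = 0.5699
step 4:
  k1: at (x, y) = (0.768683, 0.606468), (dx/dtau, dy/dtau) = (0.406700, 0.569901); Gamma_xxx = 0.605409, Gamma_xxy = 0.408771, Gamma_xyy = -0.560124, Gamma_yxx = 0.129375, Gamma_yxy = 0.376428, Gamma_yyy = -0.408771; k1 = (0.406700, 0.569901, -0.107706, -0.063132)
  k2: at (x, y) = (0.809353, 0.663458), (dx/dtau, dy/dtau) = (0.395930, 0.563587); Gamma_xxx = 0.574926, Gamma_xxy = 0.404900, Gamma_xyy = -0.548631, Gamma_yxx = 0.097461, Gamma_yxy = 0.380534, Gamma_yyy = -0.404900; k2 = (0.395930, 0.563587, -0.096563, -0.056495)
  k3: at (x, y) = (0.808276, 0.662826), (dx/dtau, dy/dtau) = (0.397044, 0.564251); Gamma_xxx = 0.575731, Gamma_xxy = 0.405001, Gamma_xyy = -0.548934, Gamma_yxx = 0.098305, Gamma_yxy = 0.380425, Gamma_yyy = -0.405001; k3 = (0.397044, 0.564251, -0.097458, -0.057008)
  k4: at (x, y) = (0.848092, 0.719318), (dx/dtau, dy/dtau) = (0.387209, 0.558499); Gamma_xxx = 0.546141, Gamma_xxy = 0.401314, Gamma_xyy = -0.537849, Gamma_yxx = 0.067218, Gamma_yxy = 0.384509, Gamma_yyy = -0.401314; k4 = (0.387209, 0.558499, -0.087690, -0.051204)
  Y <- Y + (h/6)(k1 + 2k2 + 2k3 + k4): x = 0.8480, y = 0.7193, dx/dtau = 0.3873, dy/dtau = 0.5585

Answer: x = 0.8480, y = 0.7193, dx/dtau = 0.3873, dy/dtau = 0.5585


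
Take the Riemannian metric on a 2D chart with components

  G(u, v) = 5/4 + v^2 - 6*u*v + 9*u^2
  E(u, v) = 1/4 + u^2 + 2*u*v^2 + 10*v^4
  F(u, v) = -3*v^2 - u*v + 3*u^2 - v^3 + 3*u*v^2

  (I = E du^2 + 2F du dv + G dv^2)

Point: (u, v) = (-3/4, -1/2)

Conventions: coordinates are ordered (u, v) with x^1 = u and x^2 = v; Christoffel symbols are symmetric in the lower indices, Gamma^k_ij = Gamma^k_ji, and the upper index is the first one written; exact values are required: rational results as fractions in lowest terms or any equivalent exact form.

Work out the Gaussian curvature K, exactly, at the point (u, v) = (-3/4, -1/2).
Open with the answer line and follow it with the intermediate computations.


Answer: K = -537984/195223

E = 17/16, F = 1/8, G = 69/16, EG - F^2 = 1169/256 at the point
E_u = -1, E_v = -7/2, F_u = -13/4, F_v = 21/4, G_u = -21/2, G_v = 7/2
E_vv = 27, F_uv = -4, G_uu = 18
Brioschi: K = (det M1 - det M2) / (EG - F^2)^2 with the standard first/second-derivative matrices M1, M2.
M1 = [[-E_vv/2 + F_uv - G_uu/2, E_u/2, F_u - E_v/2], [F_v - G_u/2, E, F], [G_v/2, F, G]] = [[-53/2, -1/2, -3/2], [21/2, 17/16, 1/8], [7/4, 1/8, 69/16]]; det M1 = -50001/512
M2 = [[0, E_v/2, G_u/2], [E_v/2, E, F], [G_u/2, F, G]] = [[0, -7/4, -21/4], [-7/4, 17/16, 1/8], [-21/4, 1/8, 69/16]]; det M2 = -5145/128
det M1 - det M2 = -29421/512; K = -29421/512 / (1169/256)^2 = -537984/195223


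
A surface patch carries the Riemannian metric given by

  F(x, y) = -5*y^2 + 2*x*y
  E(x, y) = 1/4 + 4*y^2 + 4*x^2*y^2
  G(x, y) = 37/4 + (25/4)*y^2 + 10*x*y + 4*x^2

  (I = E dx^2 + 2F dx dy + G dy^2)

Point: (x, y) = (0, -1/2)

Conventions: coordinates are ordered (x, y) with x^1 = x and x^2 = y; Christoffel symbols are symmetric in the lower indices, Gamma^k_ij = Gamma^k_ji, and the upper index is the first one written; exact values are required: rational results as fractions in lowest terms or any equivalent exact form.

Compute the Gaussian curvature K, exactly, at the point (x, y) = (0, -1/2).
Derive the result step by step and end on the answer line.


E = 5/4, F = -5/4, G = 173/16, EG - F^2 = 765/64 at the point
E_x = 0, E_y = -4, F_x = -1, F_y = 5, G_x = -5, G_y = -25/4
E_yy = 8, F_xy = 2, G_xx = 8
The intrinsic route: Brioschi's K = (det M1 - det M2)/(EG - F^2)^2.
M1 = [[-E_yy/2 + F_xy - G_xx/2, E_x/2, F_x - E_y/2], [F_y - G_x/2, E, F], [G_y/2, F, G]] = [[-6, 0, 1], [15/2, 5/4, -5/4], [-25/8, -5/4, 173/16]]; det M1 = -1235/16
M2 = [[0, E_y/2, G_x/2], [E_y/2, E, F], [G_x/2, F, G]] = [[0, -2, -5/2], [-2, 5/4, -5/4], [-5/2, -5/4, 173/16]]; det M2 = -1017/16
det M1 - det M2 = -109/8; K = -109/8 / (765/64)^2 = -55808/585225

Answer: K = -55808/585225


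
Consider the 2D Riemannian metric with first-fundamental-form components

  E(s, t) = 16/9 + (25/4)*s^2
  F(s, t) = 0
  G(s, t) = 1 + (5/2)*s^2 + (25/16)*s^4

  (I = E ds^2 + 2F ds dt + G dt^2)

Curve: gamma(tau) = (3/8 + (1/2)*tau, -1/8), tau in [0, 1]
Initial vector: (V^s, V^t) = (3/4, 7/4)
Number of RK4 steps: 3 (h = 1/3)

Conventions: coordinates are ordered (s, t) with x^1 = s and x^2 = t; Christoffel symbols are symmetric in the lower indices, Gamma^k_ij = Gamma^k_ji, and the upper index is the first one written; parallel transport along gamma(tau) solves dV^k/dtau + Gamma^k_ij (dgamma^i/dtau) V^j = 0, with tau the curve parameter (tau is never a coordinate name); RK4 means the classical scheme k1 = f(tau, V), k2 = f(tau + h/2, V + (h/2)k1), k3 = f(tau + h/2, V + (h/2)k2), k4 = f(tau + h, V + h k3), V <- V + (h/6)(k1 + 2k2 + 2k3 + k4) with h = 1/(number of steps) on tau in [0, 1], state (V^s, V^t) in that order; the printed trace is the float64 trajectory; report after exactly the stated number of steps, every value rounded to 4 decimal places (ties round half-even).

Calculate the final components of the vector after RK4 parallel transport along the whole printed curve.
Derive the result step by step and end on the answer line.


gamma'(tau) = (1/2, 0); f(tau, V)^k = -Gamma^k_ij(gamma(tau)) gamma'^i(tau) V^j; h = 1/3; intermediate values shown to 6 dp
curve data and Christoffel symbols at the stage parameters:
  tau = 0.000000: gamma = (0.375000, -0.125000), gamma' = (0.500000, 0.000000); Gamma_sss = 0.882209, Gamma_sst = 0.000000, Gamma_stt = -0.414914, Gamma_tss = 0.000000, Gamma_tst = 0.797342, Gamma_ttt = 0.000000
  tau = 0.166667: gamma = (0.458333, -0.125000), gamma' = (0.500000, 0.000000); Gamma_sss = 0.926836, Gamma_sst = 0.000000, Gamma_stt = -0.468084, Gamma_tss = 0.000000, Gamma_tst = 0.907528, Gamma_ttt = 0.000000
  tau = 0.333333: gamma = (0.541667, -0.125000), gamma' = (0.500000, 0.000000); Gamma_sss = 0.937387, Gamma_sst = 0.000000, Gamma_stt = -0.512471, Gamma_tss = 0.000000, Gamma_tst = 0.990791, Gamma_ttt = 0.000000
  tau = 0.500000: gamma = (0.625000, -0.125000), gamma' = (0.500000, 0.000000); Gamma_sss = 0.925831, Gamma_sst = 0.000000, Gamma_stt = -0.551159, Gamma_tss = 0.000000, Gamma_tst = 1.049869, Gamma_ttt = 0.000000
  tau = 0.666667: gamma = (0.708333, -0.125000), gamma' = (0.500000, 0.000000); Gamma_sss = 0.900980, Gamma_sst = 0.000000, Gamma_stt = -0.586419, Gamma_tss = 0.000000, Gamma_tst = 1.088290, Gamma_ttt = 0.000000
  tau = 0.833333: gamma = (0.791667, -0.125000), gamma' = (0.500000, 0.000000); Gamma_sss = 0.868836, Gamma_sst = 0.000000, Gamma_stt = -0.619800, Gamma_tss = 0.000000, Gamma_tst = 1.109759, Gamma_ttt = 0.000000
  tau = 1.000000: gamma = (0.875000, -0.125000), gamma' = (0.500000, 0.000000); Gamma_sss = 0.833278, Gamma_sst = 0.000000, Gamma_stt = -0.652301, Gamma_tss = 0.000000, Gamma_tst = 1.117764, Gamma_ttt = 0.000000
step 0: V^s = 0.7500, V^t = 1.7500
step 1: k1 = (-0.330828, -0.697674), k2 = (-0.322012, -0.741324), k3 = (-0.322693, -0.738023), k4 = (-0.301106, -0.745071); V <- V + (h/6)(k1 + 2k2 + 2k3 + k4): V^s = 0.6433, V^t = 1.5055
step 2: k1 = (-0.301491, -0.745806), k2 = (-0.274514, -0.725026), k3 = (-0.276595, -0.726844), k4 = (-0.248247, -0.687361); V <- V + (h/6)(k1 + 2k2 + 2k3 + k4): V^s = 0.5515, V^t = 1.2645
step 3: k1 = (-0.248438, -0.688091), k2 = (-0.221587, -0.638031), k3 = (-0.223531, -0.642660), k4 = (-0.198726, -0.587003); V <- V + (h/6)(k1 + 2k2 + 2k3 + k4): V^s = 0.4772, V^t = 1.0514

Answer: V^s = 0.4772, V^t = 1.0514


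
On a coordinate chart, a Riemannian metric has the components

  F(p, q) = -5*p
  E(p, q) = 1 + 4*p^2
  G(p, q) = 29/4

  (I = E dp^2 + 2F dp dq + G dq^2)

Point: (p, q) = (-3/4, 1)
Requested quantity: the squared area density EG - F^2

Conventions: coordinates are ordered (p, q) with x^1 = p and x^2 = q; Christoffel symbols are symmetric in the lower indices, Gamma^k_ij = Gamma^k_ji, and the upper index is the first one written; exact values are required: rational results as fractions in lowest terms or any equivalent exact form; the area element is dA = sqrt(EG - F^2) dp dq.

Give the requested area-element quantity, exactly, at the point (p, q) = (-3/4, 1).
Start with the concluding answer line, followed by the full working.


Answer: EG - F^2 = 19/2

E = 13/4, F = 15/4, G = 29/4; EG - F^2 = 19/2


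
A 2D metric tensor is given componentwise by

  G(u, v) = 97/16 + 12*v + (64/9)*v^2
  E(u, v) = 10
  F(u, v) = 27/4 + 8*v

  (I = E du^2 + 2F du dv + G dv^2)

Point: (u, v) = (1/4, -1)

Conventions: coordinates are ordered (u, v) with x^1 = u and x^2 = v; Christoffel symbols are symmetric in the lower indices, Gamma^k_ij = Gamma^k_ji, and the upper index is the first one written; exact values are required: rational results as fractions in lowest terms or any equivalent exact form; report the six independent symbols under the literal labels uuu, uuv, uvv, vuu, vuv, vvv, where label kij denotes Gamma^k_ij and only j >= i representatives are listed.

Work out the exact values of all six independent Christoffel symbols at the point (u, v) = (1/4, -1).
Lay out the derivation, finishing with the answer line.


E = 10, F = -5/4, G = 169/144 at the point
E_u = 0, E_v = 0, F_u = 0, F_v = 8, G_u = 0, G_v = -20/9
EG - F^2 = 1465/144;  g^inv = (144/1465) * [[169/144, 5/4], [5/4, 10]]
first-kind symbols [ij,l] = (1/2)(d_i g_jl + d_j g_il - d_l g_ij): [uu,u] = E_u/2 = 0, [uu,v] = F_u - E_v/2 = 0, [uv,u] = E_v/2 = 0, [uv,v] = G_u/2 = 0, [vv,u] = F_v - G_u/2 = 8, [vv,v] = G_v/2 = -10/9
Gamma^u_ij = (G*[ij,u] - F*[ij,v])/(EG - F^2), Gamma^v_ij = (E*[ij,v] - F*[ij,u])/(EG - F^2)

Answer: Gamma_uuu = 0, Gamma_uuv = 0, Gamma_uvv = 1152/1465, Gamma_vuu = 0, Gamma_vuv = 0, Gamma_vvv = -32/293


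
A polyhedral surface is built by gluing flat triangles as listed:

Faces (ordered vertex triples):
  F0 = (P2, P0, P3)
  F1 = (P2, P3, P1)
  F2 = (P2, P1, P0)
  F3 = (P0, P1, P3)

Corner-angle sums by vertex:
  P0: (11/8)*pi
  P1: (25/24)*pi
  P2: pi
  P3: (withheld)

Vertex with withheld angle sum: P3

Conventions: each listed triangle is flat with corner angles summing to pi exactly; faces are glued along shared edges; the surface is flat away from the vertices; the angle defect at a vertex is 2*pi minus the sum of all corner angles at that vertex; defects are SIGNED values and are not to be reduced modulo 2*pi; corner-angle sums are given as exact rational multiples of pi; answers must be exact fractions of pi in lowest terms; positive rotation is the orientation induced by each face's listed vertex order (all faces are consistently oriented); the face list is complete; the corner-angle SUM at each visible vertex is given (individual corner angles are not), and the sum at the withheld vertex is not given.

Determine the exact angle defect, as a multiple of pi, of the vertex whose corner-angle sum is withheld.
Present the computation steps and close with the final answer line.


V = 4, E = 6, F = 4; chi = V - E + F = 2
Gauss-Bonnet: total defect = 2*pi*chi = 4*pi; visible defects sum to (31/12)*pi

Answer: defect(P3) = (17/12)*pi


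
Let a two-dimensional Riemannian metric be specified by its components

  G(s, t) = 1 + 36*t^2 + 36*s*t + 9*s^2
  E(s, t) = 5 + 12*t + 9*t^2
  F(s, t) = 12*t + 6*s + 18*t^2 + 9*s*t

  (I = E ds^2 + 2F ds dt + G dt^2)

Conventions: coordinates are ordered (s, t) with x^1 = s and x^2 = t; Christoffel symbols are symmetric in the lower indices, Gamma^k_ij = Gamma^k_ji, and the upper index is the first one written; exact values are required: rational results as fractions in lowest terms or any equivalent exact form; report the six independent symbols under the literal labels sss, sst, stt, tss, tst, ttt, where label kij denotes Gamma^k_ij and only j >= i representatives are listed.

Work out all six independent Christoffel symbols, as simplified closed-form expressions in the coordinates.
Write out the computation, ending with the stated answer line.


E = 5 + 12*t + 9*t^2; F = 12*t + 6*s + 18*t^2 + 9*s*t; G = 1 + 36*t^2 + 36*s*t + 9*s^2
Gamma^k_ij = (1/2) g^{kl} (d_i g_jl + d_j g_il - d_l g_ij), with g^inv = (1/(EG-F^2)) [[G, -F], [-F, E]]
first partials: E_s = 0, E_t = 12 + 18*t, F_s = 6 + 9*t, F_t = 12 + 36*t + 9*s, G_s = 36*t + 18*s, G_t = 72*t + 36*s
D = EG - F^2 = 5 + 12*t + 45*t^2 + 36*s*t + 9*s^2
expanded: Gamma^s_ss = (G E_s - 2F F_s + F E_t)/(2D), Gamma^s_st = (G E_t - F G_s)/(2D), Gamma^s_tt = (2G F_t - G G_s - F G_t)/(2D), Gamma^t_ss = (2E F_s - E E_t - F E_s)/(2D), Gamma^t_st = (E G_s - F E_t)/(2D), Gamma^t_tt = (E G_t - 2F F_t + F G_s)/(2D); substitute and cancel common factors

Answer: Gamma_sss = 0, Gamma_sst = (9*t + 6)/(9*s^2 + 36*s*t + 45*t^2 + 12*t + 5), Gamma_stt = (18*t + 12)/(9*s^2 + 36*s*t + 45*t^2 + 12*t + 5), Gamma_tss = 0, Gamma_tst = (9*s + 18*t)/(9*s^2 + 36*s*t + 45*t^2 + 12*t + 5), Gamma_ttt = (18*s + 36*t)/(9*s^2 + 36*s*t + 45*t^2 + 12*t + 5)
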